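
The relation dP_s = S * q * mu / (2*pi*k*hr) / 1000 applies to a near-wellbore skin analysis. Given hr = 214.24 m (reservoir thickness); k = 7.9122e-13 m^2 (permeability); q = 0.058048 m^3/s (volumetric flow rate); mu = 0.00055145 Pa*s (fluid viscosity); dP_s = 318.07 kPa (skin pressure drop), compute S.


S = dP_s * 1000 * 2*pi*k*hr / (q*mu)
S = 318.07 * 1000 * 2*pi*7.9122e-13*214.24 / (0.058048*0.00055145)
S = 10.583


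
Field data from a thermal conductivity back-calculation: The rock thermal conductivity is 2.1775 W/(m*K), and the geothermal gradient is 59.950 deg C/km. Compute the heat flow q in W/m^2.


q = k * grad / 1000
q = 2.1775 * 59.950 / 1000
q = 0.13054 W/m^2


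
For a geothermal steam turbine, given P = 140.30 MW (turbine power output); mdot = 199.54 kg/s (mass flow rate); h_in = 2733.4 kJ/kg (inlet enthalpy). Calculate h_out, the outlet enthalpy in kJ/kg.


h_out = h_in - P * 1000 / mdot
h_out = 2733.4 - 140.30 * 1000 / 199.54
h_out = 2030.3 kJ/kg


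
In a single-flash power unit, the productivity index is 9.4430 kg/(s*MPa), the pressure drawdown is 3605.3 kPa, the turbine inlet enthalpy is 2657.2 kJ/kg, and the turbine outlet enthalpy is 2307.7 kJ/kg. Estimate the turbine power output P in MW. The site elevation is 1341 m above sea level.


Step 1: mdot = PI * dP / 1000 = 9.443 * 3605.3 / 1000 = 34.04485 kg/s
Step 2: P = mdot*(h_in - h_out)/1000 = 34.04485*(2657.2 - 2307.7)/1000 = 11.899 MW
P = 11.899 MW


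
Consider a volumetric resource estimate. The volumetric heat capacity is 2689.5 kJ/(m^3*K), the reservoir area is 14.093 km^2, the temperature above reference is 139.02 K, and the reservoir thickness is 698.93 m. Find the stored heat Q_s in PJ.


Step 1: Vr = A*1e6*hr = 14.093*1e6*698.93 = 9.850020e+09 m^3
Step 2: Q_s = Vr*rhoc*dT/1e12 = 9.850020e+09*2689.5*139.02/1e12 = 3682.9 PJ
Q_s = 3682.9 PJ


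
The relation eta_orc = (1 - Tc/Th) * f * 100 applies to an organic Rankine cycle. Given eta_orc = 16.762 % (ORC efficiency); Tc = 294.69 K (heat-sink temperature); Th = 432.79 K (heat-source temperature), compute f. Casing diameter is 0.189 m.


f = (eta_orc/100) / (1 - Tc/Th)
f = (16.762/100) / (1 - 294.69/432.79)
f = 0.52530


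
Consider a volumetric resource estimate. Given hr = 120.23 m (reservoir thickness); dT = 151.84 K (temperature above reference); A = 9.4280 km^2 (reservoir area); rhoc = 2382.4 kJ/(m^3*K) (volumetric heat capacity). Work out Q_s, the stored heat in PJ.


Step 1: Vr = A*1e6*hr = 9.428*1e6*120.23 = 1.133528e+09 m^3
Step 2: Q_s = Vr*rhoc*dT/1e12 = 1.133528e+09*2382.4*151.84/1e12 = 410.05 PJ
Q_s = 410.05 PJ


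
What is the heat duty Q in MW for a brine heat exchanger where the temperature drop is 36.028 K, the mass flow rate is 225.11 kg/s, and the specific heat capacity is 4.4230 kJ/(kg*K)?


Q = mdot * cp * dT / 1000
Q = 225.11 * 4.4230 * 36.028 / 1000
Q = 35.872 MW


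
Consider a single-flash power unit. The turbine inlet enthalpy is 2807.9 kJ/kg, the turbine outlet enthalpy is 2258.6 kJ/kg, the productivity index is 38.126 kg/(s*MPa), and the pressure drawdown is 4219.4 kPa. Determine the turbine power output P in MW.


Step 1: mdot = PI * dP / 1000 = 38.126 * 4219.4 / 1000 = 160.8688 kg/s
Step 2: P = mdot*(h_in - h_out)/1000 = 160.8688*(2807.9 - 2258.6)/1000 = 88.365 MW
P = 88.365 MW


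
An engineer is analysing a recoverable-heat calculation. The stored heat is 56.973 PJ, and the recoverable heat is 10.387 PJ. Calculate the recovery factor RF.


RF = Q_rec / Q_s
RF = 10.387 / 56.973
RF = 0.18231


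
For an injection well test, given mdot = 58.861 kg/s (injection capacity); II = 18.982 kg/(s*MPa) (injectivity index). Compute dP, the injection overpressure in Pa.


dP = mdot * 1000 / II
dP = 58.861 * 1000 / 18.982
dP = 3100.885 kPa
Convert: 3100.885 kPa * 1000.0 = 3.1009e+06 Pa
dP = 3.1009e+06 Pa


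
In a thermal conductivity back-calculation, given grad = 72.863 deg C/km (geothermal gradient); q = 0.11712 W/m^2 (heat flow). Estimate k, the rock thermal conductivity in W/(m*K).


k = q / (grad / 1000)
k = 0.11712 / (72.863 / 1000)
k = 1.6074 W/(m*K)


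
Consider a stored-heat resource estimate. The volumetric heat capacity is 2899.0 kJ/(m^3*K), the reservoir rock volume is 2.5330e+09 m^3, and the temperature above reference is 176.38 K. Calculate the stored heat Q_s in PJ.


Q_s = Vr * rhoc * dT / 1e12
Q_s = 2.5330e+09 * 2899.0 * 176.38 / 1e12
Q_s = 1295.2 PJ


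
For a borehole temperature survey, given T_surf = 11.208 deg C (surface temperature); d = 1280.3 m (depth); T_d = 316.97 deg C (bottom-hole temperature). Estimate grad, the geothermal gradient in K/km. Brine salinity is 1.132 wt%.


grad = (T_d - T_surf) / d * 1000
grad = (316.97 - 11.208) / 1280.3 * 1000
grad = 238.8206 deg C/km
Convert: 238.8206 deg C/km * 1.0 = 238.82 K/km
grad = 238.82 K/km


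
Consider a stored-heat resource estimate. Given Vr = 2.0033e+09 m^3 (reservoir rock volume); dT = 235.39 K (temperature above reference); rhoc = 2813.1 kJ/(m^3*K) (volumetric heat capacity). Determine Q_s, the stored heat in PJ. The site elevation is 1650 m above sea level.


Q_s = Vr * rhoc * dT / 1e12
Q_s = 2.0033e+09 * 2813.1 * 235.39 / 1e12
Q_s = 1326.5 PJ


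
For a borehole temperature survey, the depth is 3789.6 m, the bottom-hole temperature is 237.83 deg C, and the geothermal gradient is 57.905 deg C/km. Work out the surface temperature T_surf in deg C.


T_surf = T_d - grad * d / 1000
T_surf = 237.83 - 57.905 * 3789.6 / 1000
T_surf = 18.393 deg C


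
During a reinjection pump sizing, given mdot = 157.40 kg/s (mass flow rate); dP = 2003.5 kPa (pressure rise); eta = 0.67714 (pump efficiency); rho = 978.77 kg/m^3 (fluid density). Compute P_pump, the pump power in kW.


P_pump = mdot * dP / (rho * eta)
P_pump = 157.40 * 2003.5 / (978.77 * 0.67714)
P_pump = 475.81 kW


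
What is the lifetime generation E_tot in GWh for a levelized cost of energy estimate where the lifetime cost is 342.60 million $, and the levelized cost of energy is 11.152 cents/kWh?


E_tot = C_tot / LCOE * 100
E_tot = 342.60 / 11.152 * 100
E_tot = 3072.1 GWh


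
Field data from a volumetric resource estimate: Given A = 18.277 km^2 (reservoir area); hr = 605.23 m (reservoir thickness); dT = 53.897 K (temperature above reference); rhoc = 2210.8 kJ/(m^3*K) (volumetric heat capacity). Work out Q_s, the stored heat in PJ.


Step 1: Vr = A*1e6*hr = 18.277*1e6*605.23 = 1.106179e+10 m^3
Step 2: Q_s = Vr*rhoc*dT/1e12 = 1.106179e+10*2210.8*53.897/1e12 = 1318.1 PJ
Q_s = 1318.1 PJ


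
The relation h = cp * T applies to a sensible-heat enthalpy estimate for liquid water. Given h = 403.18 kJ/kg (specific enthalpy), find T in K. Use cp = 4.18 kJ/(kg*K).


T = h / cp
T = 403.18 / 4.18
T = 96.45455 deg C
Convert to K: 96.45455 + 273.15 = 369.60 K
T = 369.60 K


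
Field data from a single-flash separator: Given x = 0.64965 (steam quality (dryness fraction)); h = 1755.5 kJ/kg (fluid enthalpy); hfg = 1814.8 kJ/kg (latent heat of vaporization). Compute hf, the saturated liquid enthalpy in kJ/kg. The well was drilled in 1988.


hf = h - x * hfg
hf = 1755.5 - 0.64965 * 1814.8
hf = 576.52 kJ/kg


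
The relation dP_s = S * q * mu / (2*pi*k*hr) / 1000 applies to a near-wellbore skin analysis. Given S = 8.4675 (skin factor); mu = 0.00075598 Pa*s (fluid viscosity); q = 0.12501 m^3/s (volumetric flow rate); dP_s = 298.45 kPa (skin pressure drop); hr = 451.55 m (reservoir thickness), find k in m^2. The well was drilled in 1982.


k = S*q*mu / (2*pi*dP_s*1000*hr)
k = 8.4675*0.12501*0.00075598 / (2*pi*298.45*1000*451.55)
k = 9.4505e-13 m^2


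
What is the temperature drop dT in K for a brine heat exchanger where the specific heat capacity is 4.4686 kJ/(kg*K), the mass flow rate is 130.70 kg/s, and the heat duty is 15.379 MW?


dT = Q * 1000 / (mdot * cp)
dT = 15.379 * 1000 / (130.70 * 4.4686)
dT = 26.332 K


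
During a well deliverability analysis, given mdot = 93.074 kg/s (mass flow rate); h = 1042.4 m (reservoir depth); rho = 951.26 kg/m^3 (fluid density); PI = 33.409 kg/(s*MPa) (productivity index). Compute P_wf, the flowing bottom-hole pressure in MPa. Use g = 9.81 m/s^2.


Step 1: P_i = rho*g*h/1e6 = 951.26*9.81*1042.4/1e6 = 9.727531 MPa
Step 2: P_wf = P_i - mdot/PI = 9.727531 - 93.074/33.409 = 6.9416 MPa
P_wf = 6.9416 MPa


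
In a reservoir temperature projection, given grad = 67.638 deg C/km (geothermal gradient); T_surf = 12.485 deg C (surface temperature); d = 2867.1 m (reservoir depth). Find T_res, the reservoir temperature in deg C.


T_res = T_surf + grad * d / 1000
T_res = 12.485 + 67.638 * 2867.1 / 1000
T_res = 206.41 deg C


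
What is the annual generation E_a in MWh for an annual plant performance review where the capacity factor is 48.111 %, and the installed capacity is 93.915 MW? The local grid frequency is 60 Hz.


E_a = CF / 100 * cap * 8760
E_a = 48.111 / 100 * 93.915 * 8760
E_a = 3.9581e+05 MWh


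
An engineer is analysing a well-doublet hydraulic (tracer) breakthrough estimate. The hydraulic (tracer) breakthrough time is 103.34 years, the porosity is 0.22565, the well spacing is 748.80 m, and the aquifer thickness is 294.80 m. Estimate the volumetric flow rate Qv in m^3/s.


Qv = pi*hr*phi*L^2 / (3*t_bt*365.25*86400)
Qv = pi*294.80*0.22565*748.80^2 / (3*103.34*365.25*86400)
Qv = 0.011977 m^3/s


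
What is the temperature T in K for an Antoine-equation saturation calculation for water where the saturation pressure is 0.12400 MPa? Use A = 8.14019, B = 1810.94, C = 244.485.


T = B / (A - log10(P_sat * 760 / 0.101325)) - C
T = 1810.94 / (8.14019 - log10(0.12400 * 760 / 0.101325)) - 244.485
T = 105.6803 deg C
Convert to K: 105.6803 + 273.15 = 378.83 K
T = 378.83 K


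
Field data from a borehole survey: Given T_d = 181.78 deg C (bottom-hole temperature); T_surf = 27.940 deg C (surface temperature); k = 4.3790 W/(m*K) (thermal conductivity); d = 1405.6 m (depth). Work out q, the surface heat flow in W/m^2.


Step 1: grad = (T_d - T_surf)/d * 1000 = (181.78 - 27.94)/1405.6 * 1000 = 109.4479 deg C/km
Step 2: q = k * grad / 1000 = 4.379 * 109.4479 / 1000 = 0.47927 W/m^2
q = 0.47927 W/m^2


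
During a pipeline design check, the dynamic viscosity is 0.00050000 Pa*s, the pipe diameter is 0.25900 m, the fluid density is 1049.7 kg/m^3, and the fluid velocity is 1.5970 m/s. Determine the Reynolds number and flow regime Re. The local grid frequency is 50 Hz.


Step 1: Re = rho*vel*D/mu = 1049.7*1.597*0.259/0.0005 = 8.6836e+05
Step 2: Re = 8.6836e+05 > 4000, so flow is turbulent.
Re = 8.6836e+05 (turbulent)


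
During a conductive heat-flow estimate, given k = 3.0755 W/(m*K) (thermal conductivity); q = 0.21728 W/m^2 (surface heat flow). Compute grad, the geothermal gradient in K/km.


grad = q * 1000 / k
grad = 0.21728 * 1000 / 3.0755
grad = 70.64868 deg C/km
Convert: 70.64868 deg C/km * 1.0 = 70.649 K/km
grad = 70.649 K/km


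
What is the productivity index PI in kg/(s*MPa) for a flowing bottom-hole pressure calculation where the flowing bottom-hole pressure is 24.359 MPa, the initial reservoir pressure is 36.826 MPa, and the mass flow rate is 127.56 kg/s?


PI = mdot / (P_i - P_wf)
PI = 127.56 / (36.826 - 24.359)
PI = 10.232 kg/(s*MPa)


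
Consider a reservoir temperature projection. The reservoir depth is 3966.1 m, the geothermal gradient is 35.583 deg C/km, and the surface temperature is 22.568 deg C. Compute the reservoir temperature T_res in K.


T_res = T_surf + grad * d / 1000
T_res = 22.568 + 35.583 * 3966.1 / 1000
T_res = 163.6937 deg C
Convert to K: 163.6937 + 273.15 = 436.84 K
T_res = 436.84 K


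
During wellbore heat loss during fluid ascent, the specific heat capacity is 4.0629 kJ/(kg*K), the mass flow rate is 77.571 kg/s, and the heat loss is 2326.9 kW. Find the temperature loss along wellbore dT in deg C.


dT = Q_loss / (mdot * cp)
dT = 2326.9 / (77.571 * 4.0629)
dT = 7.383159 K
Convert (temperature difference, 1 K = 1 deg C): 7.383159 K = 7.383159 deg C
dT = 7.3832 deg C


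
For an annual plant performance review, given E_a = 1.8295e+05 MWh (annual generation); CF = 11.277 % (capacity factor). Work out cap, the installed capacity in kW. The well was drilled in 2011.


cap = E_a / (CF/100 * 8760)
cap = 1.8295e+05 / (11.277/100 * 8760)
cap = 185.1973 MW
Convert: 185.1973 MW * 1000.0 = 1.8520e+05 kW
cap = 1.8520e+05 kW


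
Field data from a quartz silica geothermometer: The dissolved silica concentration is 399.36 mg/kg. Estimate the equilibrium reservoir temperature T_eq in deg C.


T_eq = 1309 / (5.19 - log10(SiO2)) - 273.15
T_eq = 1309 / (5.19 - log10(399.36)) - 273.15
T_eq = 232.52 deg C


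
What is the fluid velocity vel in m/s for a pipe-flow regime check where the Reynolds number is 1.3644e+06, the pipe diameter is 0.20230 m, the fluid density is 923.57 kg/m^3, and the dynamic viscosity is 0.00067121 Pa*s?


vel = Re * mu / (rho * D)
vel = 1.3644e+06 * 0.00067121 / (923.57 * 0.20230)
vel = 4.9016 m/s


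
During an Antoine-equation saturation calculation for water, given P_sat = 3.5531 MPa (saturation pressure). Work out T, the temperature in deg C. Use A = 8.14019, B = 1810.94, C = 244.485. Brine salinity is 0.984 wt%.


T = B / (A - log10(P_sat * 760 / 0.101325)) - C
T = 1810.94 / (8.14019 - log10(3.5531 * 760 / 0.101325)) - 244.485
T = 243.05 deg C


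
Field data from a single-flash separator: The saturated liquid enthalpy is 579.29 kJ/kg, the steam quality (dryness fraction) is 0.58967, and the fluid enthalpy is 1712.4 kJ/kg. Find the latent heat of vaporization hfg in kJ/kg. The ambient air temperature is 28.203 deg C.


hfg = (h - hf) / x
hfg = (1712.4 - 579.29) / 0.58967
hfg = 1921.6 kJ/kg


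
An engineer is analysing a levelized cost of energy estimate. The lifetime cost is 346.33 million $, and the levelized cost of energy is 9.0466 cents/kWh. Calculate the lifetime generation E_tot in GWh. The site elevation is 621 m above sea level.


E_tot = C_tot / LCOE * 100
E_tot = 346.33 / 9.0466 * 100
E_tot = 3828.3 GWh


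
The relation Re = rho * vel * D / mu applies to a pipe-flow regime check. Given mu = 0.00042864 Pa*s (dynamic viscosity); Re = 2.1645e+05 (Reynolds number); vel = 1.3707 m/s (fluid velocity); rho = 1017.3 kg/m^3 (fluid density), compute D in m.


D = Re * mu / (rho * vel)
D = 2.1645e+05 * 0.00042864 / (1017.3 * 1.3707)
D = 0.066536 m


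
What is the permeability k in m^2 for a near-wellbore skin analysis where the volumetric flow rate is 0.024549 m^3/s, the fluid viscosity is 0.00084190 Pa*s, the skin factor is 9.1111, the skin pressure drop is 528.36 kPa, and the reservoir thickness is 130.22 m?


k = S*q*mu / (2*pi*dP_s*1000*hr)
k = 9.1111*0.024549*0.00084190 / (2*pi*528.36*1000*130.22)
k = 4.3559e-13 m^2


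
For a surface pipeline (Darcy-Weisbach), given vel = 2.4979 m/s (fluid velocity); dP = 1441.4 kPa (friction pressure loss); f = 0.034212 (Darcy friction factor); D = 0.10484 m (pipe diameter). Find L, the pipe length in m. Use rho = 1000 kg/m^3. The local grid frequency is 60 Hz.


L = dP*1000*D / (f*rho*vel^2/2)
L = 1441.4*1000*0.10484 / (0.034212*1000*2.4979^2/2)
L = 1415.8 m


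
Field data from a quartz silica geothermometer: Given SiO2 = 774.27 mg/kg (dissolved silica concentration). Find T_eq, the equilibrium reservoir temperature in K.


T_eq = 1309 / (5.19 - log10(SiO2)) - 273.15
T_eq = 1309 / (5.19 - log10(774.27)) - 273.15
T_eq = 295.7065 deg C
Convert to K: 295.7065 + 273.15 = 568.86 K
T_eq = 568.86 K


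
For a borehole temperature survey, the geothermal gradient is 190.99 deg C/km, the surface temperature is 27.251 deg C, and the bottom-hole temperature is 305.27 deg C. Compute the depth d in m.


d = (T_d - T_surf) / grad * 1000
d = (305.27 - 27.251) / 190.99 * 1000
d = 1455.7 m


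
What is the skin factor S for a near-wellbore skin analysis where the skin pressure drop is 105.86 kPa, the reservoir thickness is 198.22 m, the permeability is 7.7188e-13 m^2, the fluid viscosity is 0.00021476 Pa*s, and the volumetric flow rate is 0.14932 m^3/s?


S = dP_s * 1000 * 2*pi*k*hr / (q*mu)
S = 105.86 * 1000 * 2*pi*7.7188e-13*198.22 / (0.14932*0.00021476)
S = 3.1735


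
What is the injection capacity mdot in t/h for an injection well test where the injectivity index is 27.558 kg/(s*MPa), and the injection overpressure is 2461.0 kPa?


mdot = II * dP / 1000
mdot = 27.558 * 2461.0 / 1000
mdot = 67.82024 kg/s
Convert: 67.82024 kg/s * 3.6 = 244.15 t/h
mdot = 244.15 t/h


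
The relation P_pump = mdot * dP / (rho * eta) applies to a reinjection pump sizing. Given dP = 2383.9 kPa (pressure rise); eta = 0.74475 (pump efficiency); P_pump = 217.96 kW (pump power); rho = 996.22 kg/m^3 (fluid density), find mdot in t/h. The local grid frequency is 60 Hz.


mdot = P_pump * rho * eta / dP
mdot = 217.96 * 996.22 * 0.74475 / 2383.9
mdot = 67.83511 kg/s
Convert: 67.83511 kg/s * 3.6 = 244.21 t/h
mdot = 244.21 t/h


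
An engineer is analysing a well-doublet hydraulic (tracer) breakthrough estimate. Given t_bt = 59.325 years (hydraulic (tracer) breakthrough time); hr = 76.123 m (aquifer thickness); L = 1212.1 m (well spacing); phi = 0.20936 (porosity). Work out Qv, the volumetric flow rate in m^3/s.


Qv = pi*hr*phi*L^2 / (3*t_bt*365.25*86400)
Qv = pi*76.123*0.20936*1212.1^2 / (3*59.325*365.25*86400)
Qv = 0.013097 m^3/s


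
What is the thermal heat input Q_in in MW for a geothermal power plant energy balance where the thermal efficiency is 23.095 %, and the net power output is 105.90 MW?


Q_in = W_net / (eta / 100)
Q_in = 105.90 / (23.095 / 100)
Q_in = 458.54 MW


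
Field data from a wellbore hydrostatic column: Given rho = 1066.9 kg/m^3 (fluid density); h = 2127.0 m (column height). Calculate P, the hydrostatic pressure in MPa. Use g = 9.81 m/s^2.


P = rho * g * h / 1e6
P = 1066.9 * 9.81 * 2127.0 / 1e6
P = 22.262 MPa


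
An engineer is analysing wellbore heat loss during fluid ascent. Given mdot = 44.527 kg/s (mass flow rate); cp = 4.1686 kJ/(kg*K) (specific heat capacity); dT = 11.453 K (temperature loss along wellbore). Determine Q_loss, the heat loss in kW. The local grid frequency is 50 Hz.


Q_loss = mdot * cp * dT
Q_loss = 44.527 * 4.1686 * 11.453
Q_loss = 2125.9 kW


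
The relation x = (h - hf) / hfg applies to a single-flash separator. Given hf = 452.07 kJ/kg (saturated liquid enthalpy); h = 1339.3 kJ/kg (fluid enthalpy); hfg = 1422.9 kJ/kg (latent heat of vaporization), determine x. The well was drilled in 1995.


x = (h - hf) / hfg
x = (1339.3 - 452.07) / 1422.9
x = 0.62354


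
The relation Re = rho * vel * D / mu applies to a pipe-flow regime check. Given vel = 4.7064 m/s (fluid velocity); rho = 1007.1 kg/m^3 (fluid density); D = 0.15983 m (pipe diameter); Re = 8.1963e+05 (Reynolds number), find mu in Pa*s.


mu = rho * vel * D / Re
mu = 1007.1 * 4.7064 * 0.15983 / 8.1963e+05
mu = 0.00092428 Pa*s


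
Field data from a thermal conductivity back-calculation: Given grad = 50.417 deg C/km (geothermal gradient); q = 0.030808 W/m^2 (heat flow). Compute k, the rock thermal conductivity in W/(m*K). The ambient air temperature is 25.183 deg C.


k = q / (grad / 1000)
k = 0.030808 / (50.417 / 1000)
k = 0.61106 W/(m*K)


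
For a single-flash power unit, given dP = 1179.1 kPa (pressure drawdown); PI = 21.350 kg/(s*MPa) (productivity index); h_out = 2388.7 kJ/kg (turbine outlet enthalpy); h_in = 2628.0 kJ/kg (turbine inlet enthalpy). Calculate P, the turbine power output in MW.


Step 1: mdot = PI * dP / 1000 = 21.35 * 1179.1 / 1000 = 25.17378 kg/s
Step 2: P = mdot*(h_in - h_out)/1000 = 25.17378*(2628.0 - 2388.7)/1000 = 6.0241 MW
P = 6.0241 MW


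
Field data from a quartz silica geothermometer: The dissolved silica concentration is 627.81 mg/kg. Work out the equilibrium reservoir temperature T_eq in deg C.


T_eq = 1309 / (5.19 - log10(SiO2)) - 273.15
T_eq = 1309 / (5.19 - log10(627.81)) - 273.15
T_eq = 274.05 deg C


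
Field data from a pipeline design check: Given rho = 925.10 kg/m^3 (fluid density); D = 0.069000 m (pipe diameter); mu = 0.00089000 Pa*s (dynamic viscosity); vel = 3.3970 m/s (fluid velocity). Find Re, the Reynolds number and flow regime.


Step 1: Re = rho*vel*D/mu = 925.1*3.397*0.069/0.00089 = 2.4364e+05
Step 2: Re = 2.4364e+05 > 4000, so flow is turbulent.
Re = 2.4364e+05 (turbulent)


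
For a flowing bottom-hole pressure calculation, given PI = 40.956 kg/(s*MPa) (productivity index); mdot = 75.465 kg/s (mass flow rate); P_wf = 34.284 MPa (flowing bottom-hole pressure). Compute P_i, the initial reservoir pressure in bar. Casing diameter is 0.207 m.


P_i = P_wf + mdot / PI
P_i = 34.284 + 75.465 / 40.956
P_i = 36.12659 MPa
Convert: 36.12659 MPa * 10.0 = 361.27 bar
P_i = 361.27 bar


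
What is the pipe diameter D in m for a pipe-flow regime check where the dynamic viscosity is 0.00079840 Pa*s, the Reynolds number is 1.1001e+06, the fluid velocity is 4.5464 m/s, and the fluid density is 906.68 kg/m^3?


D = Re * mu / (rho * vel)
D = 1.1001e+06 * 0.00079840 / (906.68 * 4.5464)
D = 0.21307 m


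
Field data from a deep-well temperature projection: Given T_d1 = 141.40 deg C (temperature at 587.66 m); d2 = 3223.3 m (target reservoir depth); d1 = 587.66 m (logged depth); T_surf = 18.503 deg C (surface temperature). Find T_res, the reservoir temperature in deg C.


Step 1: grad = (T_d1 - T_surf)/d1 * 1000 = (141.4 - 18.503)/587.66 * 1000 = 209.1294 deg C/km
Step 2: T_res = T_surf + grad*d2/1000 = 18.503 + 209.1294*3223.3/1000 = 692.59 deg C
T_res = 692.59 deg C


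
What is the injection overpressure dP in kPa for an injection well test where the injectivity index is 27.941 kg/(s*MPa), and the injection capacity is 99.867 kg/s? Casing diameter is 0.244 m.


dP = mdot * 1000 / II
dP = 99.867 * 1000 / 27.941
dP = 3574.2 kPa


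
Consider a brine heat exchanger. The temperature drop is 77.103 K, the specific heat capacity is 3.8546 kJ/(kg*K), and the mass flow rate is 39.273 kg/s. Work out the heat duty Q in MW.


Q = mdot * cp * dT / 1000
Q = 39.273 * 3.8546 * 77.103 / 1000
Q = 11.672 MW


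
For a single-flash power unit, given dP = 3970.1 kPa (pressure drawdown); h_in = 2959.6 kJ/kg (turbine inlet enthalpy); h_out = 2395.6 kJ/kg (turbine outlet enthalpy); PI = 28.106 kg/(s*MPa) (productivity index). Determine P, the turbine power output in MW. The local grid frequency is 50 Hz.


Step 1: mdot = PI * dP / 1000 = 28.106 * 3970.1 / 1000 = 111.5836 kg/s
Step 2: P = mdot*(h_in - h_out)/1000 = 111.5836*(2959.6 - 2395.6)/1000 = 62.933 MW
P = 62.933 MW


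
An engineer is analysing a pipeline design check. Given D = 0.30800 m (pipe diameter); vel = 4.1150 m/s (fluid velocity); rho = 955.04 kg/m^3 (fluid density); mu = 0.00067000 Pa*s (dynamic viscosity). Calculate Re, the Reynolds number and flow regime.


Step 1: Re = rho*vel*D/mu = 955.04*4.115*0.308/0.00067 = 1.8066e+06
Step 2: Re = 1.8066e+06 > 4000, so flow is turbulent.
Re = 1.8066e+06 (turbulent)


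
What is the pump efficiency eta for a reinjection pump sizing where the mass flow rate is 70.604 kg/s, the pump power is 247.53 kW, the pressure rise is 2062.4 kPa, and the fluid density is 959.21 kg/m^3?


eta = mdot * dP / (rho * P_pump)
eta = 70.604 * 2062.4 / (959.21 * 247.53)
eta = 0.61328


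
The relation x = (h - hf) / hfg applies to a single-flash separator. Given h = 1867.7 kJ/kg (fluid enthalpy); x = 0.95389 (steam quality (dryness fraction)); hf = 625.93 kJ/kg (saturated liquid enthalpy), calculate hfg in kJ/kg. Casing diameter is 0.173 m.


hfg = (h - hf) / x
hfg = (1867.7 - 625.93) / 0.95389
hfg = 1301.8 kJ/kg


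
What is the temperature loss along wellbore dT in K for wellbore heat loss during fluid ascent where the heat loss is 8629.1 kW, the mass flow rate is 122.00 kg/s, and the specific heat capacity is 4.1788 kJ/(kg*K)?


dT = Q_loss / (mdot * cp)
dT = 8629.1 / (122.00 * 4.1788)
dT = 16.926 K


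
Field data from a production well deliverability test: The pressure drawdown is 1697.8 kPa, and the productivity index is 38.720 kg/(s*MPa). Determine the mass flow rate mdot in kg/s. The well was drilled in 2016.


mdot = PI * dP / 1000
mdot = 38.720 * 1697.8 / 1000
mdot = 65.739 kg/s


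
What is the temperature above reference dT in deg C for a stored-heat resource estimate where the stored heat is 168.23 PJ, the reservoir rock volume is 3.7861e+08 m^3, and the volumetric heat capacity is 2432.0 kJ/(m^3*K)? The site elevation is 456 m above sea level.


dT = Q_s * 1e12 / (Vr * rhoc)
dT = 168.23 * 1e12 / (3.7861e+08 * 2432.0)
dT = 182.7039 K
Convert (temperature difference, 1 K = 1 deg C): 182.7039 K = 182.7039 deg C
dT = 182.70 deg C


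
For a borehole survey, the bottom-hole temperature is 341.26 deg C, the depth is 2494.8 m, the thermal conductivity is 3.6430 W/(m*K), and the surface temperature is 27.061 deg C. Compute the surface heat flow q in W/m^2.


Step 1: grad = (T_d - T_surf)/d * 1000 = (341.26 - 27.061)/2494.8 * 1000 = 125.9416 deg C/km
Step 2: q = k * grad / 1000 = 3.643 * 125.9416 / 1000 = 0.45881 W/m^2
q = 0.45881 W/m^2


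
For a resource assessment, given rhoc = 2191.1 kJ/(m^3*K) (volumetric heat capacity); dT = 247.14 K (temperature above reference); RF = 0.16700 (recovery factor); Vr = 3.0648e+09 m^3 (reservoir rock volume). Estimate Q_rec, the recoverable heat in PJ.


Step 1: Q_s = Vr*rhoc*dT/1e12 = 3.0648e+09*2191.1*247.14/1e12 = 1659.615 PJ
Step 2: Q_rec = Q_s * RF = 1659.615 * 0.167 = 277.16 PJ
Q_rec = 277.16 PJ


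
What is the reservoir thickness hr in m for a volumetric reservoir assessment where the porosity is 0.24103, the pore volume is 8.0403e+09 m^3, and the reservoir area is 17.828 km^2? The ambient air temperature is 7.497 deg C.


hr = Vp / (A * 1e6 * phi)
hr = 8.0403e+09 / (17.828 * 1e6 * 0.24103)
hr = 1871.1 m


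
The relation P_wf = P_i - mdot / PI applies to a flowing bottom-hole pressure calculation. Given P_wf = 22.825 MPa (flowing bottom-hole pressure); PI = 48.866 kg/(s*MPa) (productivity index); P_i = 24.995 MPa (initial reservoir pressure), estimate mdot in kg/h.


mdot = (P_i - P_wf) * PI
mdot = (24.995 - 22.825) * 48.866
mdot = 106.0392 kg/s
Convert: 106.0392 kg/s * 3600.0 = 3.8174e+05 kg/h
mdot = 3.8174e+05 kg/h


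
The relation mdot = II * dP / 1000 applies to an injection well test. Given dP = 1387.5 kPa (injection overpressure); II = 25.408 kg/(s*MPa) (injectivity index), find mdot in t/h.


mdot = II * dP / 1000
mdot = 25.408 * 1387.5 / 1000
mdot = 35.25360 kg/s
Convert: 35.25360 kg/s * 3.6 = 126.91 t/h
mdot = 126.91 t/h


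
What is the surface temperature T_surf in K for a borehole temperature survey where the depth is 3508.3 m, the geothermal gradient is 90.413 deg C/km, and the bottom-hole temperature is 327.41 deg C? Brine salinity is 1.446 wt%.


T_surf = T_d - grad * d / 1000
T_surf = 327.41 - 90.413 * 3508.3 / 1000
T_surf = 10.21407 deg C
Convert to K: 10.21407 + 273.15 = 283.36 K
T_surf = 283.36 K


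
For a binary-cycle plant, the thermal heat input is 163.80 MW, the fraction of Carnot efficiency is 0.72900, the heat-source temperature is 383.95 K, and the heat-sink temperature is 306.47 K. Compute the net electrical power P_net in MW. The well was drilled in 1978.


Step 1: eta = (1 - Tc/Th)*f = (1 - 306.47/383.95)*0.729 = 0.1471101
Step 2: P_net = eta * Q_in = 0.1471101 * 163.8 = 24.097 MW
P_net = 24.097 MW


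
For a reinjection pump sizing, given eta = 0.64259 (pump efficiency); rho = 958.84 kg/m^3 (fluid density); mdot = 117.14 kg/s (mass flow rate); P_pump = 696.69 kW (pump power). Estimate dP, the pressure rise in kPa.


dP = P_pump * rho * eta / mdot
dP = 696.69 * 958.84 * 0.64259 / 117.14
dP = 3664.5 kPa


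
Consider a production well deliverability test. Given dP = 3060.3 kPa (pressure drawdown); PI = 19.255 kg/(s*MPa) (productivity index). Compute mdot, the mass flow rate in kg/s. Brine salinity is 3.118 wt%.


mdot = PI * dP / 1000
mdot = 19.255 * 3060.3 / 1000
mdot = 58.926 kg/s


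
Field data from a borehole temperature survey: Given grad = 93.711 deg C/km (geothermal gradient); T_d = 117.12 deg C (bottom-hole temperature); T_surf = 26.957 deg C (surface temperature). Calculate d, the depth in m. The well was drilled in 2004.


d = (T_d - T_surf) / grad * 1000
d = (117.12 - 26.957) / 93.711 * 1000
d = 962.14 m


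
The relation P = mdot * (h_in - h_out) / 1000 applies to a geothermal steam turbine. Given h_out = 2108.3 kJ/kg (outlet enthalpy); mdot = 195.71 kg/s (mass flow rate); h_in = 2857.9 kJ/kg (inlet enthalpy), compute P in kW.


P = mdot * (h_in - h_out) / 1000
P = 195.71 * (2857.9 - 2108.3) / 1000
P = 146.7042 MW
Convert: 146.7042 MW * 1000.0 = 1.4670e+05 kW
P = 1.4670e+05 kW


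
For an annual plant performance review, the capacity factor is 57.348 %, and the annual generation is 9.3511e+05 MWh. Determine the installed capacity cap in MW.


cap = E_a / (CF/100 * 8760)
cap = 9.3511e+05 / (57.348/100 * 8760)
cap = 186.14 MW


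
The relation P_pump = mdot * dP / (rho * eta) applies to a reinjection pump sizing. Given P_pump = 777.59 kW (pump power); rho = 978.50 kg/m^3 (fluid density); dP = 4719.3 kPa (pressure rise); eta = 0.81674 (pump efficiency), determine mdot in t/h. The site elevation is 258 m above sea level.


mdot = P_pump * rho * eta / dP
mdot = 777.59 * 978.50 * 0.81674 / 4719.3
mdot = 131.6794 kg/s
Convert: 131.6794 kg/s * 3.6 = 474.05 t/h
mdot = 474.05 t/h


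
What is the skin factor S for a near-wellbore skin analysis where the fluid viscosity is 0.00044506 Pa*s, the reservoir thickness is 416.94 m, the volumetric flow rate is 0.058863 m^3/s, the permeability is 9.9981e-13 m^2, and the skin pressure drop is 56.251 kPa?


S = dP_s * 1000 * 2*pi*k*hr / (q*mu)
S = 56.251 * 1000 * 2*pi*9.9981e-13*416.94 / (0.058863*0.00044506)
S = 5.6239


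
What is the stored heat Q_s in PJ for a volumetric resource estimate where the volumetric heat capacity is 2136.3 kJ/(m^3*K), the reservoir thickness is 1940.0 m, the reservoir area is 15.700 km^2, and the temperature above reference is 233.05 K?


Step 1: Vr = A*1e6*hr = 15.7*1e6*1940.0 = 3.045800e+10 m^3
Step 2: Q_s = Vr*rhoc*dT/1e12 = 3.045800e+10*2136.3*233.05/1e12 = 15164 PJ
Q_s = 15164 PJ


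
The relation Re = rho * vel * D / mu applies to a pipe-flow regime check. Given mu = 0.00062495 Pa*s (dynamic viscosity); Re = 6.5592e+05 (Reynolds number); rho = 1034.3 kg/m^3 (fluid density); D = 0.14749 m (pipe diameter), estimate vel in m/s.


vel = Re * mu / (rho * D)
vel = 6.5592e+05 * 0.00062495 / (1034.3 * 0.14749)
vel = 2.6871 m/s


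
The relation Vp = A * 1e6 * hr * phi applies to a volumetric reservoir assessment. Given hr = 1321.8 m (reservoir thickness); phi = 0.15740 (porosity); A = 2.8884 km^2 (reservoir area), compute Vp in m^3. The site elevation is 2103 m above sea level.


Vp = A * 1e6 * hr * phi
Vp = 2.8884 * 1e6 * 1321.8 * 0.15740
Vp = 6.0094e+08 m^3


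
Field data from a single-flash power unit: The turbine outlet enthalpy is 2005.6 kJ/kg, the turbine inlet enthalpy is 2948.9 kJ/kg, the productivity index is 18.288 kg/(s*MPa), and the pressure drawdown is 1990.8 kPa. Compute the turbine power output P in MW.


Step 1: mdot = PI * dP / 1000 = 18.288 * 1990.8 / 1000 = 36.40775 kg/s
Step 2: P = mdot*(h_in - h_out)/1000 = 36.40775*(2948.9 - 2005.6)/1000 = 34.343 MW
P = 34.343 MW


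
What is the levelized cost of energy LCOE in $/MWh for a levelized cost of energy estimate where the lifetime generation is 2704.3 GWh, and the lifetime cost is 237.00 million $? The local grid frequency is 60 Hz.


LCOE = C_tot / E_tot * 100
LCOE = 237.00 / 2704.3 * 100
LCOE = 8.763821 cents/kWh
Convert: 8.763821 cents/kWh * 10.0 = 87.638 $/MWh
LCOE = 87.638 $/MWh


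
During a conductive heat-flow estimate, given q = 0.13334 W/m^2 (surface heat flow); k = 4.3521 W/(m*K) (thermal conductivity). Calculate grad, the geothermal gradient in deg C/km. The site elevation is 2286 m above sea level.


grad = q * 1000 / k
grad = 0.13334 * 1000 / 4.3521
grad = 30.638 deg C/km


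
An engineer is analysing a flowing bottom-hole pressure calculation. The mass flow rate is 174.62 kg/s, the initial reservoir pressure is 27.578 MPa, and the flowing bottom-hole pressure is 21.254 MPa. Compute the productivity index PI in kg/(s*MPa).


PI = mdot / (P_i - P_wf)
PI = 174.62 / (27.578 - 21.254)
PI = 27.612 kg/(s*MPa)


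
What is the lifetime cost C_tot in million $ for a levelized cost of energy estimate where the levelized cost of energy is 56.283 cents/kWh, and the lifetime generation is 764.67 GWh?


C_tot = LCOE / 100 * E_tot
C_tot = 56.283 / 100 * 764.67
C_tot = 430.38 million $


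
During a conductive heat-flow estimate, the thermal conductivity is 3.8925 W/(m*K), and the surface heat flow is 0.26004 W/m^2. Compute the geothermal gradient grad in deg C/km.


grad = q * 1000 / k
grad = 0.26004 * 1000 / 3.8925
grad = 66.805 deg C/km


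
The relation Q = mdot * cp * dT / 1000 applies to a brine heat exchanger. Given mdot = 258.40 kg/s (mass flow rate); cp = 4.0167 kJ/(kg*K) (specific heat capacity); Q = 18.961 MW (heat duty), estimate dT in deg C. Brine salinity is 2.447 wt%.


dT = Q * 1000 / (mdot * cp)
dT = 18.961 * 1000 / (258.40 * 4.0167)
dT = 18.26835 K
Convert (temperature difference, 1 K = 1 deg C): 18.26835 K = 18.26835 deg C
dT = 18.268 deg C


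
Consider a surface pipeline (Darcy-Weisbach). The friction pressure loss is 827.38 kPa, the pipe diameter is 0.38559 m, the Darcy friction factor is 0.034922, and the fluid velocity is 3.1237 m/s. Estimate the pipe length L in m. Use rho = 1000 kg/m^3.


L = dP*1000*D / (f*rho*vel^2/2)
L = 827.38*1000*0.38559 / (0.034922*1000*3.1237^2/2)
L = 1872.5 m


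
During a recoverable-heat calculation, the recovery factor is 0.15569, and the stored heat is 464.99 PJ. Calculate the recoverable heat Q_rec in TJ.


Q_rec = Q_s * RF
Q_rec = 464.99 * 0.15569
Q_rec = 72.39429 PJ
Convert: 72.39429 PJ * 1000.0 = 72394 TJ
Q_rec = 72394 TJ


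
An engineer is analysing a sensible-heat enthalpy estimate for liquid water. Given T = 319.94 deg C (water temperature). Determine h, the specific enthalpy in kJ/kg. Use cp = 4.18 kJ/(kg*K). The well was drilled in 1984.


h = cp * T
h = 4.18 * 319.94
h = 1337.3 kJ/kg


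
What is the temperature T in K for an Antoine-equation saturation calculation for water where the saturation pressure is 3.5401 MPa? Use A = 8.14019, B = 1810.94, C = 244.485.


T = B / (A - log10(P_sat * 760 / 0.101325)) - C
T = 1810.94 / (8.14019 - log10(3.5401 * 760 / 0.101325)) - 244.485
T = 242.8407 deg C
Convert to K: 242.8407 + 273.15 = 515.99 K
T = 515.99 K


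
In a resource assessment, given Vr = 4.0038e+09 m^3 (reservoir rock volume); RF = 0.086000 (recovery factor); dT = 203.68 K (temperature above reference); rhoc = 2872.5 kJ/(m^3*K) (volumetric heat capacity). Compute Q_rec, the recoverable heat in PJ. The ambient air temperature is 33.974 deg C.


Step 1: Q_s = Vr*rhoc*dT/1e12 = 4.0038e+09*2872.5*203.68/1e12 = 2342.506 PJ
Step 2: Q_rec = Q_s * RF = 2342.506 * 0.086 = 201.46 PJ
Q_rec = 201.46 PJ


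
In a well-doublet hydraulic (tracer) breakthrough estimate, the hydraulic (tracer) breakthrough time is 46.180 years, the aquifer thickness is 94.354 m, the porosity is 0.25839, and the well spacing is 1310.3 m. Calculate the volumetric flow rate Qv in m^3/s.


Qv = pi*hr*phi*L^2 / (3*t_bt*365.25*86400)
Qv = pi*94.354*0.25839*1310.3^2 / (3*46.180*365.25*86400)
Qv = 0.030078 m^3/s


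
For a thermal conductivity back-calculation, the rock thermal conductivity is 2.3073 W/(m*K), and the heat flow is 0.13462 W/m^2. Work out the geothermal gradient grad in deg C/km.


grad = q / k * 1000
grad = 0.13462 / 2.3073 * 1000
grad = 58.345 deg C/km


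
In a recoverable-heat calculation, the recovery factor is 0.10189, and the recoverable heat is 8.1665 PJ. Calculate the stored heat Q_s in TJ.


Q_s = Q_rec / RF
Q_s = 8.1665 / 0.10189
Q_s = 80.15016 PJ
Convert: 80.15016 PJ * 1000.0 = 80150 TJ
Q_s = 80150 TJ


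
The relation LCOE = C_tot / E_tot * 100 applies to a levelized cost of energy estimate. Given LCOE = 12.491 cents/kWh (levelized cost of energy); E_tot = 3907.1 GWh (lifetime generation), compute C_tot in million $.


C_tot = LCOE / 100 * E_tot
C_tot = 12.491 / 100 * 3907.1
C_tot = 488.04 million $


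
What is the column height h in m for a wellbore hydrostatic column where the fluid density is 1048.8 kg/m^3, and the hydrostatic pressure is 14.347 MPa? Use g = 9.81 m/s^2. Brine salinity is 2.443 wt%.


h = P * 1e6 / (g * rho)
h = 14.347 * 1e6 / (9.81 * 1048.8)
h = 1394.4 m


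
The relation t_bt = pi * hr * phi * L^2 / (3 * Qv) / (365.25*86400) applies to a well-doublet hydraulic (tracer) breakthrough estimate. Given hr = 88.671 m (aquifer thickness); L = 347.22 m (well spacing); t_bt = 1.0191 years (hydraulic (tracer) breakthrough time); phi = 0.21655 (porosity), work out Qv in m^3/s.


Qv = pi*hr*phi*L^2 / (3*t_bt*365.25*86400)
Qv = pi*88.671*0.21655*347.22^2 / (3*1.0191*365.25*86400)
Qv = 0.075380 m^3/s


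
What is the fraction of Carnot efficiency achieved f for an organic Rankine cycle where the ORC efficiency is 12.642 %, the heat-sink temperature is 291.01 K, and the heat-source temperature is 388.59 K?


f = (eta_orc/100) / (1 - Tc/Th)
f = (12.642/100) / (1 - 291.01/388.59)
f = 0.50344


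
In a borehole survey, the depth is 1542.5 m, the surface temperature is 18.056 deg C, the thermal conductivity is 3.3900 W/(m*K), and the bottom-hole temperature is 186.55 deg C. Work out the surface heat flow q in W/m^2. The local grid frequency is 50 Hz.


Step 1: grad = (T_d - T_surf)/d * 1000 = (186.55 - 18.056)/1542.5 * 1000 = 109.2344 deg C/km
Step 2: q = k * grad / 1000 = 3.39 * 109.2344 / 1000 = 0.37030 W/m^2
q = 0.37030 W/m^2


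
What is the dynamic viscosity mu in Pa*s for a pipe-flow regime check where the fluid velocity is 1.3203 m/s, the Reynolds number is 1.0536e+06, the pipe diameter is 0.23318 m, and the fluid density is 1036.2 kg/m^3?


mu = rho * vel * D / Re
mu = 1036.2 * 1.3203 * 0.23318 / 1.0536e+06
mu = 0.00030278 Pa*s


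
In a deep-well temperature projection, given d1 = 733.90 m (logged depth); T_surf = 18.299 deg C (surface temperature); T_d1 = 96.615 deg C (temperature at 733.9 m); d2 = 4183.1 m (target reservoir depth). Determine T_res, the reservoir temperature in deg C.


Step 1: grad = (T_d1 - T_surf)/d1 * 1000 = (96.615 - 18.299)/733.9 * 1000 = 106.7121 deg C/km
Step 2: T_res = T_surf + grad*d2/1000 = 18.299 + 106.7121*4183.1/1000 = 464.69 deg C
T_res = 464.69 deg C


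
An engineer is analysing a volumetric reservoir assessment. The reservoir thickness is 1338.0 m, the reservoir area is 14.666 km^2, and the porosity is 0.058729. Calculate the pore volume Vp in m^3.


Vp = A * 1e6 * hr * phi
Vp = 14.666 * 1e6 * 1338.0 * 0.058729
Vp = 1.1524e+09 m^3


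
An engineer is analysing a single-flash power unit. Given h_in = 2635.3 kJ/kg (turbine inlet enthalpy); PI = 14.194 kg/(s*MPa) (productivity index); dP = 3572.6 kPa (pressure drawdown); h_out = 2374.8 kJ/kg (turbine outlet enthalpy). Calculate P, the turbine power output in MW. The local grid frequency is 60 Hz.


Step 1: mdot = PI * dP / 1000 = 14.194 * 3572.6 / 1000 = 50.70948 kg/s
Step 2: P = mdot*(h_in - h_out)/1000 = 50.70948*(2635.3 - 2374.8)/1000 = 13.210 MW
P = 13.210 MW


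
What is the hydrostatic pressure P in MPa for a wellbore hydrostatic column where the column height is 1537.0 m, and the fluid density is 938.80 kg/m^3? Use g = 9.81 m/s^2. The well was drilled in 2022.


P = rho * g * h / 1e6
P = 938.80 * 9.81 * 1537.0 / 1e6
P = 14.155 MPa


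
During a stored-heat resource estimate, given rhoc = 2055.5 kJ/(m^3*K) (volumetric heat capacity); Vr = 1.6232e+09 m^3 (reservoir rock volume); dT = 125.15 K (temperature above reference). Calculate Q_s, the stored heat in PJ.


Q_s = Vr * rhoc * dT / 1e12
Q_s = 1.6232e+09 * 2055.5 * 125.15 / 1e12
Q_s = 417.56 PJ
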